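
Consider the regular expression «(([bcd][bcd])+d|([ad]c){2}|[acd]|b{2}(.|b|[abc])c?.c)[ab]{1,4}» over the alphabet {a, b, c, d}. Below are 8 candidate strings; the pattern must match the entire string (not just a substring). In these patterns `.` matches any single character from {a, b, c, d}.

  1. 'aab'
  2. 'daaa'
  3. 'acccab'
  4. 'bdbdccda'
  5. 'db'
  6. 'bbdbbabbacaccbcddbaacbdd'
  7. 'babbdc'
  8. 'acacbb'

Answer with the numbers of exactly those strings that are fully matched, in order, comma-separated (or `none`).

1, 2, 4, 5, 8

1 → match
2 → match
3 → no match
4 → match
5 → match
6 → no match
7 → no match
8 → match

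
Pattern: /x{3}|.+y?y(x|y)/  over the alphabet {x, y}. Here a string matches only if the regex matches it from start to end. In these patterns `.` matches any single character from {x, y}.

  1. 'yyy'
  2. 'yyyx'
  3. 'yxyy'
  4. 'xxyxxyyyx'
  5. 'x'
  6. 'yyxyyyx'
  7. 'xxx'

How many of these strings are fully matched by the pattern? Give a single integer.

1 → match
2 → match
3 → match
4 → match
5 → no match
6 → match
7 → match
Total matched: 6

6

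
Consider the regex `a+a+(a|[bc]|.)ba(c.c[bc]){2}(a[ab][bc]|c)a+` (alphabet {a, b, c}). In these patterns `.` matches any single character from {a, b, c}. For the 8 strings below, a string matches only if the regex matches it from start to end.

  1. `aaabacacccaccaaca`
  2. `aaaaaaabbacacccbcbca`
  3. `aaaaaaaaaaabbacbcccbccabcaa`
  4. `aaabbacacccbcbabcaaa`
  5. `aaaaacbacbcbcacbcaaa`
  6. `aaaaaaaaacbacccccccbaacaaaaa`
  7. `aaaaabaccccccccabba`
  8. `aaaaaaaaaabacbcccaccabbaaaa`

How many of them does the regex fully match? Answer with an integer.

8

1 → match
2 → match
3 → match
4 → match
5 → match
6 → match
7 → match
8 → match
Total matched: 8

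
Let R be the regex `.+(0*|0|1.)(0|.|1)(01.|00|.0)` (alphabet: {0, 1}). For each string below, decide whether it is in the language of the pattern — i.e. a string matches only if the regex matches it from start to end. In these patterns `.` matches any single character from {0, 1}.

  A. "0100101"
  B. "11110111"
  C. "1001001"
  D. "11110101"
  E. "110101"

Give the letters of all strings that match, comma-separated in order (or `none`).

A → no match
B → no match
C → no match
D → no match
E → no match

none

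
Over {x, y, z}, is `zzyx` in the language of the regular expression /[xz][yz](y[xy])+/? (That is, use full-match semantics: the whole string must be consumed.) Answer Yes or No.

Yes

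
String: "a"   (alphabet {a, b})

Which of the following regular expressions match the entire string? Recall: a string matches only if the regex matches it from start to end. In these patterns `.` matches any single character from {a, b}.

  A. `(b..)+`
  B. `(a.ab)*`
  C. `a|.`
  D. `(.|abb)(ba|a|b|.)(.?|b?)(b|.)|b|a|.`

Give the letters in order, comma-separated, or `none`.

A → no match — must start with "b"
B → no match
C → match
D → match

C, D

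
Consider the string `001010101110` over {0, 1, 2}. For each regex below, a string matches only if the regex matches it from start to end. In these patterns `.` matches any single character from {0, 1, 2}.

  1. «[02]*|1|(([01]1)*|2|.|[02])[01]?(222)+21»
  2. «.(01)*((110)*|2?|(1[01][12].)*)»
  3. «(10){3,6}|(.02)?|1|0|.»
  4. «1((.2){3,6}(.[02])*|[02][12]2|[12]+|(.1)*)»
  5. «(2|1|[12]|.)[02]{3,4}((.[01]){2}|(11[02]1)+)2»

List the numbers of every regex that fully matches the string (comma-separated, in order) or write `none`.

2

1 → no match
2 → match
3 → no match
4 → no match — must start with `1`
5 → no match — must end with `2`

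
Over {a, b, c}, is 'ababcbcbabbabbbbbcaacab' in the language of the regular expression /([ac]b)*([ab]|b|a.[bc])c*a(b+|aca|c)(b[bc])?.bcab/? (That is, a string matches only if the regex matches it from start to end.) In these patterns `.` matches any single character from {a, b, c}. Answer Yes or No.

No

Every match must end with 'bcab', but 'ababcbcbabbabbbbbcaacab' does not.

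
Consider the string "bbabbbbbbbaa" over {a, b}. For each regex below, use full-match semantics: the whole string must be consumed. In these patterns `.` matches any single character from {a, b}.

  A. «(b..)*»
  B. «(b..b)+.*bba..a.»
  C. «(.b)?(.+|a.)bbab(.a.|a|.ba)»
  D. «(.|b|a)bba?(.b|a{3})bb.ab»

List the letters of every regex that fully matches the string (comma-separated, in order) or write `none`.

A

A → match
B → no match
C → no match
D → no match — must end with "ab"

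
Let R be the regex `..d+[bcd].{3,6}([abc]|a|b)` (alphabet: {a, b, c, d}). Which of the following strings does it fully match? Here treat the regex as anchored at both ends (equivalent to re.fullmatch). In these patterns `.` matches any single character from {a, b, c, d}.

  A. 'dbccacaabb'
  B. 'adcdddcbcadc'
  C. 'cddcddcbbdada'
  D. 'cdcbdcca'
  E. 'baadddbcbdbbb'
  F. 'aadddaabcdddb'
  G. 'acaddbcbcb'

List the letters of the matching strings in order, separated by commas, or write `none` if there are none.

A → no match
B → no match
C → no match
D → no match
E → no match
F → no match
G → no match

none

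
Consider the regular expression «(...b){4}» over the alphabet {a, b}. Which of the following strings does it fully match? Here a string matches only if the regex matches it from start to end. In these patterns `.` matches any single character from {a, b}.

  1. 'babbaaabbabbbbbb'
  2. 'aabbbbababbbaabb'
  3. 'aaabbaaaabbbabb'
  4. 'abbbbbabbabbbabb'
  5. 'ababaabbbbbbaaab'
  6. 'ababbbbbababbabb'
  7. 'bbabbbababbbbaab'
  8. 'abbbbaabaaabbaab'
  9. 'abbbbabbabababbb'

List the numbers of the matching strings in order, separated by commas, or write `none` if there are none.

1 → match
2 → match
3 → no match
4 → match
5 → match
6 → match
7 → match
8 → match
9 → match

1, 2, 4, 5, 6, 7, 8, 9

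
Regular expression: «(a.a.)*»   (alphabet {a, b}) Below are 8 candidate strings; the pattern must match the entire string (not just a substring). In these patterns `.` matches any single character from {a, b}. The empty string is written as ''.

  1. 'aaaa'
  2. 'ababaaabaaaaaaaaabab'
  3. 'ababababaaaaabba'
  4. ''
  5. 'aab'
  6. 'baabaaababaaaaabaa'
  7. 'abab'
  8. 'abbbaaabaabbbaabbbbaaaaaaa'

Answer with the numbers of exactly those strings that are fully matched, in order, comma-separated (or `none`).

1, 2, 4, 7

1 → match
2 → match
3 → no match
4 → match
5 → no match
6 → no match
7 → match
8 → no match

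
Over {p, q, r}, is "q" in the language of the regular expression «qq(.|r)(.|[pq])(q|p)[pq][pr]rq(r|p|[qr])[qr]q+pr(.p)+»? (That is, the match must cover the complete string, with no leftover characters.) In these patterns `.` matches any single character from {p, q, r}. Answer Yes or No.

Every match must start with "qq", but "q" does not.

No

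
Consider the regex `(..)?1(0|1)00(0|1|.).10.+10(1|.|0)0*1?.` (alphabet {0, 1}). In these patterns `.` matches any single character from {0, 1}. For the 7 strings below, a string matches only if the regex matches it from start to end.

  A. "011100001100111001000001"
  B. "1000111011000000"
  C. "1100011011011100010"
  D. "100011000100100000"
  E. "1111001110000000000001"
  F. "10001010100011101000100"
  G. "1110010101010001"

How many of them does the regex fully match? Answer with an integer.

A → no match
B → match
C → match
D → no match
E → no match
F → no match
G → no match
Total matched: 2

2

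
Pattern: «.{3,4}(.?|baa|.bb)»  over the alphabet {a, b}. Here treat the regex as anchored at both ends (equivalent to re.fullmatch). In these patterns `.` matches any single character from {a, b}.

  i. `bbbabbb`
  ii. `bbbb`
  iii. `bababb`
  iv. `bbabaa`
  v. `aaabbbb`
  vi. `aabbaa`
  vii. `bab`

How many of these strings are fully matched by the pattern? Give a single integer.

7

i. `bbbabbb` → match
ii. `bbbb` → match
iii. `bababb` → match
iv. `bbabaa` → match
v. `aaabbbb` → match
vi. `aabbaa` → match
vii. `bab` → match
Total matched: 7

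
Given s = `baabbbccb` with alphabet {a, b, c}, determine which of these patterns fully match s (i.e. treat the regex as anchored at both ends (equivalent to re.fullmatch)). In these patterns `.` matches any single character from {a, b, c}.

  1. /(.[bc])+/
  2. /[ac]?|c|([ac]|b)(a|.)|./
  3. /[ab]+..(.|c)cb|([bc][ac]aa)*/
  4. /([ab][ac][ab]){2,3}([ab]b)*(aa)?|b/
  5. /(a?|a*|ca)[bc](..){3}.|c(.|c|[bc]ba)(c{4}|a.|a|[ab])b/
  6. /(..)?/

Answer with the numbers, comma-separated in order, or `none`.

1 → no match
2 → no match
3 → match
4 → no match
5 → no match
6 → no match

3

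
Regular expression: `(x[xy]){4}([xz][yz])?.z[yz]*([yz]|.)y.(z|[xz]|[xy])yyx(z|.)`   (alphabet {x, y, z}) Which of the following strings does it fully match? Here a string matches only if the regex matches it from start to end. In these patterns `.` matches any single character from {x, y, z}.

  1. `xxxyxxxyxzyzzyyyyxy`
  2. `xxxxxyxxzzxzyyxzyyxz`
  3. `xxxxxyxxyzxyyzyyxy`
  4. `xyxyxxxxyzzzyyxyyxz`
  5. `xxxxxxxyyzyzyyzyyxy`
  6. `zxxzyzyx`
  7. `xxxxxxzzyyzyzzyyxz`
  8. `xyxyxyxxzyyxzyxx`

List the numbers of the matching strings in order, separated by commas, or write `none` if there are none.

2, 3, 4, 5

1 → no match
2 → match
3 → match
4 → match
5 → match
6. `zxxzyzyx` → no match — must start with `x`
7 → no match
8 → no match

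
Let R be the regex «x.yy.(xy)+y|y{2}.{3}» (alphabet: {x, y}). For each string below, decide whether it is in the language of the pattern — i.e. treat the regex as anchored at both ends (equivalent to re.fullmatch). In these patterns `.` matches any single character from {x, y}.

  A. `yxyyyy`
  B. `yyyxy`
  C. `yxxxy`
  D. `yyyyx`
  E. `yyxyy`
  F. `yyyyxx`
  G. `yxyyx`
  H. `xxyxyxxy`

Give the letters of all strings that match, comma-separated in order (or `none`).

A → no match
B → match
C → no match
D → match
E → match
F → no match
G → no match
H → no match

B, D, E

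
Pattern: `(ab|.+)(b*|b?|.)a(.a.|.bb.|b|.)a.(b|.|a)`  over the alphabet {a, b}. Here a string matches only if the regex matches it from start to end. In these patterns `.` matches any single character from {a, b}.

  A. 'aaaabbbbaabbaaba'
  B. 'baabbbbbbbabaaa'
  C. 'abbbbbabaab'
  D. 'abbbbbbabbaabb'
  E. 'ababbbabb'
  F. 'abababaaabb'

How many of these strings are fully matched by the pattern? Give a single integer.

A → match
B → match
C → match
D → no match
E → no match
F → match
Total matched: 4

4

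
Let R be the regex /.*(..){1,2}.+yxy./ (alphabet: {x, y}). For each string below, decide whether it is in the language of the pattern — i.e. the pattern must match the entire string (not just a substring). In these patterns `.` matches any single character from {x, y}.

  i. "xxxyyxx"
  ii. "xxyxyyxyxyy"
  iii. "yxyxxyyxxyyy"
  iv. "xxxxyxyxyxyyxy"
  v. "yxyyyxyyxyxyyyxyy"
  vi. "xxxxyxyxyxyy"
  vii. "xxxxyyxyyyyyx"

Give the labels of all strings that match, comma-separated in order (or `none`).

i → no match
ii → match
iii → no match
iv → no match
v → match
vi → match
vii → no match

ii, v, vi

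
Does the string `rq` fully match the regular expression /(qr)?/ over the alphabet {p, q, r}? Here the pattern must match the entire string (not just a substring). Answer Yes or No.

No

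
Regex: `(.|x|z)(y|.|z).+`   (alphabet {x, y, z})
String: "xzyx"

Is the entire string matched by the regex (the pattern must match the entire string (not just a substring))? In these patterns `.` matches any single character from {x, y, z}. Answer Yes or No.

Yes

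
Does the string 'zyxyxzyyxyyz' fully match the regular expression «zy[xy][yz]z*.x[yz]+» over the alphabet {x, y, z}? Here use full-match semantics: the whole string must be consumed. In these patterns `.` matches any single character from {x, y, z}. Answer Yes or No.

No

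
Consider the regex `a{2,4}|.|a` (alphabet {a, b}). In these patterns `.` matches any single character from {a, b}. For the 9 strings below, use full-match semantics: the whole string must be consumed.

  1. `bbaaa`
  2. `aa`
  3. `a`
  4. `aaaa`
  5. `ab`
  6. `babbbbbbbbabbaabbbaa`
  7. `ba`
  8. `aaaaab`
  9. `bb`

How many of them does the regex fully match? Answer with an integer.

3

1 → no match
2 → match
3 → match
4 → match
5 → no match
6 → no match
7 → no match
8 → no match
9 → no match
Total matched: 3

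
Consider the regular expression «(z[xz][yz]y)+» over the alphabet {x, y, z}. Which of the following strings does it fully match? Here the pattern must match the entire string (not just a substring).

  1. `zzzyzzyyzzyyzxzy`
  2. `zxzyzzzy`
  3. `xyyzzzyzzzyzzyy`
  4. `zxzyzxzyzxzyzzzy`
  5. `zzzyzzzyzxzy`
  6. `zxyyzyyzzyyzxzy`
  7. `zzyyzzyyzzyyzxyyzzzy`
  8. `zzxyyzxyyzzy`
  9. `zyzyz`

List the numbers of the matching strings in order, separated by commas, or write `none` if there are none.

1 → match
2 → match
3 → no match — must start with `z`
4 → match
5 → match
6 → no match
7 → match
8 → no match
9 → no match — must end with `y`

1, 2, 4, 5, 7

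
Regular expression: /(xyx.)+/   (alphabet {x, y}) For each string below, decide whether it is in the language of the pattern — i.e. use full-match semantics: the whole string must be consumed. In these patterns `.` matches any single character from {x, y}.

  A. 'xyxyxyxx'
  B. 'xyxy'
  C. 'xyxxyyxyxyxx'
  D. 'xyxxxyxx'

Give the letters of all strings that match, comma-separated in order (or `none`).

A, B, D

A → match
B → match
C → no match
D → match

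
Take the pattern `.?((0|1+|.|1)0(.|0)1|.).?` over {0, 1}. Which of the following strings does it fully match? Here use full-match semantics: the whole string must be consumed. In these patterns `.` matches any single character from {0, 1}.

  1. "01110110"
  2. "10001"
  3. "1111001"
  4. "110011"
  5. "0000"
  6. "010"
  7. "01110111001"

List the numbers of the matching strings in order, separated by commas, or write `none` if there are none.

1 → match
2 → match
3 → match
4 → match
5 → no match
6 → match
7 → no match

1, 2, 3, 4, 6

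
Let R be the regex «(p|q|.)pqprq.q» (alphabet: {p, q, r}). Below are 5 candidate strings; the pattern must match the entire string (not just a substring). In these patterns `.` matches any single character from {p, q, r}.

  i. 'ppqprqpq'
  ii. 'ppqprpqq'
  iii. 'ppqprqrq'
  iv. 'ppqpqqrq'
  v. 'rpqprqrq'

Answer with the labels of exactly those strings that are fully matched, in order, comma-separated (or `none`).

i → match
ii → no match
iii → match
iv → no match
v → match

i, iii, v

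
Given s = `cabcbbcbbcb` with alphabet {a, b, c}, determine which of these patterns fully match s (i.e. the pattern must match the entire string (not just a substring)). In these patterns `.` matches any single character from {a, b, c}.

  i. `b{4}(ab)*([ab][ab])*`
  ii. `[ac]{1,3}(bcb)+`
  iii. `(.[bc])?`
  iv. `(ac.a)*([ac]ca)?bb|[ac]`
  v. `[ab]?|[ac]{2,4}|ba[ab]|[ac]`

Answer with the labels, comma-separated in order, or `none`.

i → no match — must start with `b`
ii → match
iii → no match
iv → no match
v → no match

ii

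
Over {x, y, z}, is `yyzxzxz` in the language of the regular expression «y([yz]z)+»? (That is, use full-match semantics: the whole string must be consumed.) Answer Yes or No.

No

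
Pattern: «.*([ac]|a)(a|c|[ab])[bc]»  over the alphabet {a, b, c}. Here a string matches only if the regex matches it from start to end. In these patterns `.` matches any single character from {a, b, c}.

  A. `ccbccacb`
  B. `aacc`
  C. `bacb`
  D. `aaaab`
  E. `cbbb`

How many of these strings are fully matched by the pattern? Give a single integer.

4

A → match
B → match
C → match
D → match
E → no match
Total matched: 4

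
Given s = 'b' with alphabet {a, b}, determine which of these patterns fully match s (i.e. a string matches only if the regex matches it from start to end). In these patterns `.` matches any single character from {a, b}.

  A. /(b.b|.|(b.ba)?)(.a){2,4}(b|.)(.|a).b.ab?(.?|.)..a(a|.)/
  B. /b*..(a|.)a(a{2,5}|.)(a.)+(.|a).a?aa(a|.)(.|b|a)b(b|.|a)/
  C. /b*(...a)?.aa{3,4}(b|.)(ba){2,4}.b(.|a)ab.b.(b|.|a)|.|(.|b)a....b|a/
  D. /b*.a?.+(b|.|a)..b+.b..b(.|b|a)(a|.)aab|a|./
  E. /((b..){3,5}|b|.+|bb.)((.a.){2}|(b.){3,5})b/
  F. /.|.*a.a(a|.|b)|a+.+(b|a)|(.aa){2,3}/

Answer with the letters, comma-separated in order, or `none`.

A → no match
B → no match
C → match
D → match
E → no match
F → match

C, D, F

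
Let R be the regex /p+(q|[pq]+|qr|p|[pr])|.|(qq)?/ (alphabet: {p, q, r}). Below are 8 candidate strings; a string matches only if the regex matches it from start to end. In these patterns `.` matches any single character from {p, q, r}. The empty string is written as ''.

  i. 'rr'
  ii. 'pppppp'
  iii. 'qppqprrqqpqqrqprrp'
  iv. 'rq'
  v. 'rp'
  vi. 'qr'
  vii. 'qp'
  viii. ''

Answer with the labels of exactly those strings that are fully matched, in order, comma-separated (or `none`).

i → no match
ii → match
iii → no match
iv → no match
v → no match
vi → no match
vii → no match
viii → match

ii, viii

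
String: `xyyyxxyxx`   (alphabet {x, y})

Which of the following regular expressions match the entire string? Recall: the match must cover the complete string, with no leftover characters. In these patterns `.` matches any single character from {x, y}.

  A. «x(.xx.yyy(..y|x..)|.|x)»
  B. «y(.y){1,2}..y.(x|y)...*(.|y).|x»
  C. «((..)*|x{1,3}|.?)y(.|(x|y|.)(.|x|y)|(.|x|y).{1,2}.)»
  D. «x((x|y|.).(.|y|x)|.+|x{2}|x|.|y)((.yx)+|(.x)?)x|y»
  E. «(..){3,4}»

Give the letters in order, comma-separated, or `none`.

C, D

A → no match
B → no match
C → match
D → match
E → no match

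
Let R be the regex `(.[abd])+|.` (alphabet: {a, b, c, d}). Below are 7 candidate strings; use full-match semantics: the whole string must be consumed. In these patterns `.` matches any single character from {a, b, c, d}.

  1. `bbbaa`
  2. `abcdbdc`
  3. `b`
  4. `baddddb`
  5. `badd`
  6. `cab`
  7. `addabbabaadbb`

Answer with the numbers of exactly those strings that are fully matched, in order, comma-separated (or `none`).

3, 5

1 → no match
2 → no match
3 → match
4 → no match
5 → match
6 → no match
7 → no match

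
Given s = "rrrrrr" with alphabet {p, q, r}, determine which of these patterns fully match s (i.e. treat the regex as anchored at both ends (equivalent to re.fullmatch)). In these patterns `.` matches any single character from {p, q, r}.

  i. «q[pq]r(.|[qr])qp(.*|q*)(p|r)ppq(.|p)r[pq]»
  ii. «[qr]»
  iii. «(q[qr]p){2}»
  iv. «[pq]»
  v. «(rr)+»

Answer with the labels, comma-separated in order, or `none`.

i → no match — must start with "q"
ii → no match
iii → no match — must start with "q"
iv → no match
v → match

v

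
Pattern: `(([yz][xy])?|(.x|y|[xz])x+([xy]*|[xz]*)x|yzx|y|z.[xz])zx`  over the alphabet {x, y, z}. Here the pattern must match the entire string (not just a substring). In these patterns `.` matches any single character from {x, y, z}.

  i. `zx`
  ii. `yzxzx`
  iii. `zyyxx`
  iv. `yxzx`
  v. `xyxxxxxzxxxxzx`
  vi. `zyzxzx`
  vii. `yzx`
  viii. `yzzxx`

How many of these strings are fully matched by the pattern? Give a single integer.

i → match
ii → match
iii → no match — must end with `zx`
iv → match
v → no match
vi → no match
vii → match
viii → no match — must end with `zx`
Total matched: 4

4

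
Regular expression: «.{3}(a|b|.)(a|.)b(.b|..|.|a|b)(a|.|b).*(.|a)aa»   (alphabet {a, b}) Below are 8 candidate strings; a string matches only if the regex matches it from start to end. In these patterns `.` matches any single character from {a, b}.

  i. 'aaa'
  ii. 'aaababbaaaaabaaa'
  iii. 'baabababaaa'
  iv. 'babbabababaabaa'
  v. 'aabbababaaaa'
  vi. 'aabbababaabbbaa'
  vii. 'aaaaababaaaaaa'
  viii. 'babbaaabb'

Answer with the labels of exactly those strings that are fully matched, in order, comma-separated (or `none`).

ii, iii, iv, v, vi, vii

i. 'aaa' → no match
ii → match
iii. 'baabababaaa' → match
iv → match
v. 'aabbababaaaa' → match
vi → match
vii → match
viii. 'babbaaabb' → no match — must end with 'aa'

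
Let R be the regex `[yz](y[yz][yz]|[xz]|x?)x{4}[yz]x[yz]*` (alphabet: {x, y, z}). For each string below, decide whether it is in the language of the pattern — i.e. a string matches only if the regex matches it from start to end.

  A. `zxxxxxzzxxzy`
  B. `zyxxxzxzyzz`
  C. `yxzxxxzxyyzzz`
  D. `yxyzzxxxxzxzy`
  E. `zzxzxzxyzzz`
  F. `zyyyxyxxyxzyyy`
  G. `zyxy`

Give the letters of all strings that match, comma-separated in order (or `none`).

none

A → no match
B → no match
C → no match
D → no match
E → no match
F → no match
G → no match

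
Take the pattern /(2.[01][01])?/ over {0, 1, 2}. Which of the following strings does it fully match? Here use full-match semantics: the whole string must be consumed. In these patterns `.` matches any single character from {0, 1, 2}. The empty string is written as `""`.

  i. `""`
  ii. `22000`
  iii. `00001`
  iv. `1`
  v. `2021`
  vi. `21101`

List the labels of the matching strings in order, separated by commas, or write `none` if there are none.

i

i. `""` → match
ii. `22000` → no match
iii. `00001` → no match
iv. `1` → no match
v. `2021` → no match
vi. `21101` → no match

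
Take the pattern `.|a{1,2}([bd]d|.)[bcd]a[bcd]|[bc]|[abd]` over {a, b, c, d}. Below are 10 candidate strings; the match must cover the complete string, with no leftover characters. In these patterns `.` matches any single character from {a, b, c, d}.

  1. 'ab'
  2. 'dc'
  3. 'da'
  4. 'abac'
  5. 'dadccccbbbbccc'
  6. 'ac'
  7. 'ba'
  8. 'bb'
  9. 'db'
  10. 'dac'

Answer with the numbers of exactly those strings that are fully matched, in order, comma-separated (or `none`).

none

1 → no match
2 → no match
3 → no match
4 → no match
5 → no match
6 → no match
7 → no match
8 → no match
9 → no match
10 → no match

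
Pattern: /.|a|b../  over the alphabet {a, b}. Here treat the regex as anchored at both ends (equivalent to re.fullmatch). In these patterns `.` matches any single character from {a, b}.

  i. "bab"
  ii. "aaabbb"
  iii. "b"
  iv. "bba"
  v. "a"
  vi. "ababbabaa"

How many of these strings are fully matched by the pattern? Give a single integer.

4

i → match
ii → no match
iii → match
iv → match
v → match
vi → no match
Total matched: 4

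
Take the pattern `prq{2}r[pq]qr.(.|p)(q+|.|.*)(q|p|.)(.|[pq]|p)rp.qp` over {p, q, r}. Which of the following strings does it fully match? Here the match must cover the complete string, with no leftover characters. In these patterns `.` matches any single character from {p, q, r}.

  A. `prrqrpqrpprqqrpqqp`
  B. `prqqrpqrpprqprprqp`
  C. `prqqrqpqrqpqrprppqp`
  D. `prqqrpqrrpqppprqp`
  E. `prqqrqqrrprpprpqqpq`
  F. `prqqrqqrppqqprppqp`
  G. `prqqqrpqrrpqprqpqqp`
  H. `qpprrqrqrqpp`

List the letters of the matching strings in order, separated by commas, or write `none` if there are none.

B, F

A → no match — must start with `prq`
B → match
C → no match
D → no match
E → no match — must end with `qp`
F → match
G → no match
H → no match — must start with `prq`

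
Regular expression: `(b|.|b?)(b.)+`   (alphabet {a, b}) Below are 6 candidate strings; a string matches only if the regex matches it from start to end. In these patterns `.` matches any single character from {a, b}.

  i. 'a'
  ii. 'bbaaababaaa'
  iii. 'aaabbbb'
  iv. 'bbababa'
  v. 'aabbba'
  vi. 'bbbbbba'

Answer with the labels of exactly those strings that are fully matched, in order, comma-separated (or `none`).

i → no match
ii → no match
iii → no match
iv → match
v → no match
vi → match

iv, vi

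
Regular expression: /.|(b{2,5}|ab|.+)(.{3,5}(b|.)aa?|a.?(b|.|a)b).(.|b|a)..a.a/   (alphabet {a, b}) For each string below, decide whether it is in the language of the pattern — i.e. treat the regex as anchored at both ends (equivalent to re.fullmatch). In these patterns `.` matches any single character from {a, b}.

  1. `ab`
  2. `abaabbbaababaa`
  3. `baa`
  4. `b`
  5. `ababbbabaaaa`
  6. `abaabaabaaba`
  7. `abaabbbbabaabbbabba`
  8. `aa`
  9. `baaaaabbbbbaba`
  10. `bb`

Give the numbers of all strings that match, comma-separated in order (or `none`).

1 → no match
2 → no match
3 → no match
4 → match
5 → match
6 → match
7 → no match
8 → no match
9 → match
10 → no match

4, 5, 6, 9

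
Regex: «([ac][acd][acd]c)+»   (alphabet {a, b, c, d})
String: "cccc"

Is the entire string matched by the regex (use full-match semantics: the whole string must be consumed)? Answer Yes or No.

Yes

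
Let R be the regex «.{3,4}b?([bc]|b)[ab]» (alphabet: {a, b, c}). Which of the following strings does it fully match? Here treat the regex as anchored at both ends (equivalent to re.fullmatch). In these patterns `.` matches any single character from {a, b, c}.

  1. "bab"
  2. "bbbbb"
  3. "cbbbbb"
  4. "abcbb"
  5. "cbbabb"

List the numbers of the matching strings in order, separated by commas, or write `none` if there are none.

1 → no match
2 → match
3 → match
4 → match
5 → match

2, 3, 4, 5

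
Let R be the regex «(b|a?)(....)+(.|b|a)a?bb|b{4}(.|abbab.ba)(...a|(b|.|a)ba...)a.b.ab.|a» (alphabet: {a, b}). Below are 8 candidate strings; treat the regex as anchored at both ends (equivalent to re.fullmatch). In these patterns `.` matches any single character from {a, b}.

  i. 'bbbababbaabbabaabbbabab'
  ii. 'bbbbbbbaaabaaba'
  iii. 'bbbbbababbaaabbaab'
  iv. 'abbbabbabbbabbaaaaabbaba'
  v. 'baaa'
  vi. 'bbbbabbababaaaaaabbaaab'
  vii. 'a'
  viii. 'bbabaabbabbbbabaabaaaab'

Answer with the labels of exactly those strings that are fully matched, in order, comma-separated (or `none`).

vii

i → no match
ii → no match
iii → no match
iv → no match
v → no match
vi → no match
vii → match
viii → no match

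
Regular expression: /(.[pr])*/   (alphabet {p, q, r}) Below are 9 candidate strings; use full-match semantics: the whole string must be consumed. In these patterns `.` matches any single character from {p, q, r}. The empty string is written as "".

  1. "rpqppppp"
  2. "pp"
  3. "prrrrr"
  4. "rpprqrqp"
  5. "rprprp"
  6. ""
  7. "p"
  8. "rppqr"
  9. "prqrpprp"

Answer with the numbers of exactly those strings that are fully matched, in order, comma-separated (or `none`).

1, 2, 3, 4, 5, 6, 9

1 → match
2 → match
3 → match
4 → match
5 → match
6 → match
7 → no match
8 → no match
9 → match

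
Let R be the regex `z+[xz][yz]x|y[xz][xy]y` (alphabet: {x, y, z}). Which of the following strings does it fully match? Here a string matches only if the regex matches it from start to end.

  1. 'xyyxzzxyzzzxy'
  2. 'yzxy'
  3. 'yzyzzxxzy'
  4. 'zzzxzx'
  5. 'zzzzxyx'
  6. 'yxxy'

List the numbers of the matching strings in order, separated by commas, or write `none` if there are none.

1 → no match
2 → match
3 → no match
4 → match
5 → match
6 → match

2, 4, 5, 6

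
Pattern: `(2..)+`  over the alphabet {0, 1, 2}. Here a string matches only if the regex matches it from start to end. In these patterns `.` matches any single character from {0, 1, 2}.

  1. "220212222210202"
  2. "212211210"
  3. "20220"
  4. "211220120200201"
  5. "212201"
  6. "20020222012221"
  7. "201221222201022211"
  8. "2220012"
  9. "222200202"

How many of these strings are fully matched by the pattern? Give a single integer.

4

1 → match
2 → match
3 → no match
4 → no match
5 → match
6 → no match
7 → no match
8 → no match
9 → match
Total matched: 4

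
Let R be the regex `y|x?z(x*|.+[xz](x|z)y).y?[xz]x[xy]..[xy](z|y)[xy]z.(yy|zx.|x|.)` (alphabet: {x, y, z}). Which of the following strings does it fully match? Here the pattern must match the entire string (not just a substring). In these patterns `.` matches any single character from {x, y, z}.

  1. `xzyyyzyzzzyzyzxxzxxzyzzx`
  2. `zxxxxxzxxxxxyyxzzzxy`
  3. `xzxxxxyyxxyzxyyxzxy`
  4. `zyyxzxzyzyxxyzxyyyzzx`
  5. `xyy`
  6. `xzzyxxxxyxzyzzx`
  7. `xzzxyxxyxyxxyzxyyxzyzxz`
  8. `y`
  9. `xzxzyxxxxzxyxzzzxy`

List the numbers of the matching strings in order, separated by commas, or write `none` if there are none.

1 → match
2 → match
3 → match
4 → match
5 → no match
6 → match
7 → match
8 → match
9 → match

1, 2, 3, 4, 6, 7, 8, 9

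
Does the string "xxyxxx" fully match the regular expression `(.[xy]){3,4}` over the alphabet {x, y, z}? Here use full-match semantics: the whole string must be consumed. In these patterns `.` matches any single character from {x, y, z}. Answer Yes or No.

Yes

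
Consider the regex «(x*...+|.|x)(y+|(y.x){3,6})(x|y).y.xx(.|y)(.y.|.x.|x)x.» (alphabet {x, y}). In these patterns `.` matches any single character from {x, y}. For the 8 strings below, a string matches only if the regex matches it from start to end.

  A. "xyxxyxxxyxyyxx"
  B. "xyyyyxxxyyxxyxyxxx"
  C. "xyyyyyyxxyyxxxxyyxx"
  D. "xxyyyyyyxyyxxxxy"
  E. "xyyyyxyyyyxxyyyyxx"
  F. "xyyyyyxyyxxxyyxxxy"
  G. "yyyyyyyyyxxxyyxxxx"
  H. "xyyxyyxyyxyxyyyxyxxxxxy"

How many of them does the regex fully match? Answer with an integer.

4

A → match
B → no match
C → match
D → no match
E → no match
F → match
G → match
H → no match
Total matched: 4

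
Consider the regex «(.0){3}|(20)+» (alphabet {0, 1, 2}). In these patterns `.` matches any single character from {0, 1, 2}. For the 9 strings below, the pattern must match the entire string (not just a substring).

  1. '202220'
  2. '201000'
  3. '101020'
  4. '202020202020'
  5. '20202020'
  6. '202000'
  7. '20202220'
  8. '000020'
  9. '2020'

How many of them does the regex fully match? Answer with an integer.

7

1 → no match
2 → match
3 → match
4 → match
5 → match
6 → match
7 → no match
8 → match
9 → match
Total matched: 7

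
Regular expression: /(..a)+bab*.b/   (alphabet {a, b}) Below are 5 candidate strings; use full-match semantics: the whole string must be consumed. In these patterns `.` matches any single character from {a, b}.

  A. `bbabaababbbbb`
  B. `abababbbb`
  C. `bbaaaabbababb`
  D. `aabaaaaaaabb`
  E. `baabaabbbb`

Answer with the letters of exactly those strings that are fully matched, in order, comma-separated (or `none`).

A, B, C

A → match
B → match
C → match
D → no match
E → no match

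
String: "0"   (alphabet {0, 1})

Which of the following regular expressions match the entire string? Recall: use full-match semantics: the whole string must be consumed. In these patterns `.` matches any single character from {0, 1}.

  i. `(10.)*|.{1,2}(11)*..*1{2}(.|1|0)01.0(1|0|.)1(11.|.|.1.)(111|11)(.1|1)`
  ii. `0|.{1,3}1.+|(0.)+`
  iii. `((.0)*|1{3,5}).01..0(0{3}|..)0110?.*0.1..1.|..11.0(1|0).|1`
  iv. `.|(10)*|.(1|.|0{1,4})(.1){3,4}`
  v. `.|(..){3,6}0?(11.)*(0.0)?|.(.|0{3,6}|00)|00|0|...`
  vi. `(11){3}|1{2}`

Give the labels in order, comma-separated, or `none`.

i → no match
ii → match
iii → no match
iv → match
v → match
vi → no match

ii, iv, v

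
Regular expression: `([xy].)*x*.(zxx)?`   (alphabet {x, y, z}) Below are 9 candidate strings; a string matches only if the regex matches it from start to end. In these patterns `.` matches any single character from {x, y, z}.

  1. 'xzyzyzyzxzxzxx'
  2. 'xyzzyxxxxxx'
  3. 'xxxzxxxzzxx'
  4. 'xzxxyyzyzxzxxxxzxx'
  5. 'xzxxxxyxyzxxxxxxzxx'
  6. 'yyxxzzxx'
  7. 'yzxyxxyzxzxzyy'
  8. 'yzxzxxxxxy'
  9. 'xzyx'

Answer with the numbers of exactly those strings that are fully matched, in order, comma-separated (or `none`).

1, 3, 5, 6, 8

1 → match
2 → no match
3 → match
4 → no match
5 → match
6 → match
7 → no match
8 → match
9 → no match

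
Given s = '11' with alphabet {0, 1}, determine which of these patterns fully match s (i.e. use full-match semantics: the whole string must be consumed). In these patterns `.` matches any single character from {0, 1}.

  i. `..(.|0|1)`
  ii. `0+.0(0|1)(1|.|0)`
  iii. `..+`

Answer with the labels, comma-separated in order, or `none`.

i → no match
ii → no match — must start with '0'
iii → match

iii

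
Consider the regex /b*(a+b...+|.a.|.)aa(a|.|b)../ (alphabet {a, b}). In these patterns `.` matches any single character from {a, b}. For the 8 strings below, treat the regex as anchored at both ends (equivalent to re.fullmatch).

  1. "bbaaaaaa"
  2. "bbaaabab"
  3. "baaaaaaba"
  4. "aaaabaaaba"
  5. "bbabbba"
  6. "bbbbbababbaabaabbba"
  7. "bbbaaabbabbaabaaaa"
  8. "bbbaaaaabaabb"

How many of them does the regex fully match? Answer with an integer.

3

1 → match
2 → match
3 → match
4 → no match
5 → no match
6 → no match
7 → no match
8 → no match
Total matched: 3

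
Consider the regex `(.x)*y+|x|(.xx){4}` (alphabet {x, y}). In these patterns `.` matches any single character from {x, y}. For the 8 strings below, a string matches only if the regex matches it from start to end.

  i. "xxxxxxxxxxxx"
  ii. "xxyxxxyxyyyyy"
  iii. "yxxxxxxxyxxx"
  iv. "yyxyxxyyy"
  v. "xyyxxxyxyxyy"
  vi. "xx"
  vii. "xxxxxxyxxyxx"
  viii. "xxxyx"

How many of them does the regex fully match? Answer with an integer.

3

i → match
ii → match
iii → no match
iv → no match
v → no match
vi → no match
vii → match
viii → no match
Total matched: 3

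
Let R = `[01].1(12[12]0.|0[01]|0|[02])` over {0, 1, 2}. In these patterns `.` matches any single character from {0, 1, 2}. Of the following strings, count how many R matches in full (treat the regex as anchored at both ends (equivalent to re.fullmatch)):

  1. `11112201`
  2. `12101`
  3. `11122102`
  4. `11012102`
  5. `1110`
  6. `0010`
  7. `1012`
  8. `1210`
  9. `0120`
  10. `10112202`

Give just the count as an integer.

1 → match
2 → match
3 → no match
4 → no match
5 → match
6 → match
7 → match
8 → match
9 → no match
10 → match
Total matched: 7

7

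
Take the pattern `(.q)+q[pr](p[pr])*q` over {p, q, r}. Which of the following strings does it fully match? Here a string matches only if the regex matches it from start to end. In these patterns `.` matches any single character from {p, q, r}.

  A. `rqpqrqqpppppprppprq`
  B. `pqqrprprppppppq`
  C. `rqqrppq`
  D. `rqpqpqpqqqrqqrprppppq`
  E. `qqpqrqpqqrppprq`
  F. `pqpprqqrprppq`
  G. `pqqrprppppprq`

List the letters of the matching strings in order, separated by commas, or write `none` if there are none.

A, B, C, D, E, G

A → match
B → match
C → match
D → match
E → match
F → no match
G → match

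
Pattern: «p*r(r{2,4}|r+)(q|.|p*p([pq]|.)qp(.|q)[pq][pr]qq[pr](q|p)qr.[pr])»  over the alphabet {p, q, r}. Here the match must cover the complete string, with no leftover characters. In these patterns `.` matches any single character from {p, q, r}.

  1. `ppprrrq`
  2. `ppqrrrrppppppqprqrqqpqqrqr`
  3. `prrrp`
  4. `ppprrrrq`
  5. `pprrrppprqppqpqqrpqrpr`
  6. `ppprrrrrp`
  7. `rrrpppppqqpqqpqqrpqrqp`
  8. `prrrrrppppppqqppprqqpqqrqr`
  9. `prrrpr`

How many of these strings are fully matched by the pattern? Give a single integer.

1. `ppprrrq` → match
2 → no match
3. `prrrp` → match
4. `ppprrrrq` → match
5 → match
6. `ppprrrrrp` → match
7 → match
8 → match
9. `prrrpr` → no match
Total matched: 7

7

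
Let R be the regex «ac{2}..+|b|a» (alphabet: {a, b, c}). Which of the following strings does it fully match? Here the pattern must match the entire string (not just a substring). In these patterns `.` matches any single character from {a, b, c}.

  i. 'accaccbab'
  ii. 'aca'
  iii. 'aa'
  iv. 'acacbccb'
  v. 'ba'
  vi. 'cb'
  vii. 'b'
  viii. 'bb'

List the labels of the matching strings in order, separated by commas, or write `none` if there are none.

i → match
ii → no match
iii → no match
iv → no match
v → no match
vi → no match
vii → match
viii → no match

i, vii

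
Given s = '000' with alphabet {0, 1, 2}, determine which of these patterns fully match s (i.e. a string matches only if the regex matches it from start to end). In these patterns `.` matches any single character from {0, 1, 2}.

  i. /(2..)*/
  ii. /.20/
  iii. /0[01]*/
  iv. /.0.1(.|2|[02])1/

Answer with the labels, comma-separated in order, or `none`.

i → no match
ii → no match — must end with '20'
iii → match
iv → no match — must end with '1'

iii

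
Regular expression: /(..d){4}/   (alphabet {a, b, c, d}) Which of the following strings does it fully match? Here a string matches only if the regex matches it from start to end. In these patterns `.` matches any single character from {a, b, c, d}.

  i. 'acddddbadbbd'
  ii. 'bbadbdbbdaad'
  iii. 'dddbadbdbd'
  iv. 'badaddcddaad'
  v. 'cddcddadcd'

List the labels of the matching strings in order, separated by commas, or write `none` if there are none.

i, iv

i → match
ii → no match
iii → no match
iv → match
v → no match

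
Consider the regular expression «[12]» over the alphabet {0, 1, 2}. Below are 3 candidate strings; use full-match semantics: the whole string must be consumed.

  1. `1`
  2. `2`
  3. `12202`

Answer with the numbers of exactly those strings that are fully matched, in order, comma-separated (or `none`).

1 → match
2 → match
3 → no match

1, 2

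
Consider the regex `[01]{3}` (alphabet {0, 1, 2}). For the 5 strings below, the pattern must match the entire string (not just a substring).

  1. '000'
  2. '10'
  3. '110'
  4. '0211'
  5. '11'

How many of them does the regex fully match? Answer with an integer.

2

1 → match
2 → no match
3 → match
4 → no match
5 → no match
Total matched: 2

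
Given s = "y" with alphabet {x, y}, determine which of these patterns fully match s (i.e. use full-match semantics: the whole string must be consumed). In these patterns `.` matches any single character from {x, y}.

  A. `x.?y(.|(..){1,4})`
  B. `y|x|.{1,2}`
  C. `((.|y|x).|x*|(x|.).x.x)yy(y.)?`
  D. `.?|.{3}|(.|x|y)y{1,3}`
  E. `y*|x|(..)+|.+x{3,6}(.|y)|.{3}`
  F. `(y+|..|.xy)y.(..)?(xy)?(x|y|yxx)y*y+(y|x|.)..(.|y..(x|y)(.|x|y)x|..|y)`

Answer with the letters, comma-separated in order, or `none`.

B, D, E

A → no match — must start with "x"
B → match
C → no match
D → match
E → match
F → no match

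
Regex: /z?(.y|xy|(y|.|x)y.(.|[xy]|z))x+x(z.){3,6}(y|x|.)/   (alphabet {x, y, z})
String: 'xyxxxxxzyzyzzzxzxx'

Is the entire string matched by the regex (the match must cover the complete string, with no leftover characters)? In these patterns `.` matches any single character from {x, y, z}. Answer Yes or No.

Yes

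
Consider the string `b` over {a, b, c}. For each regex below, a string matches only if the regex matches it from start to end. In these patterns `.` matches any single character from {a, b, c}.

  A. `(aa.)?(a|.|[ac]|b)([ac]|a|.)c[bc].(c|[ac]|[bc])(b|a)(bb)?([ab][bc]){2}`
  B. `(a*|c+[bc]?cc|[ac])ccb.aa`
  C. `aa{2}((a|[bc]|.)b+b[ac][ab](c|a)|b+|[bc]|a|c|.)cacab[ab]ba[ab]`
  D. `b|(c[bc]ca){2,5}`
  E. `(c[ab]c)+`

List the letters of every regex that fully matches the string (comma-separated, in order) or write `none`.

D

A → no match
B → no match — must end with `aa`
C → no match — must start with `aa`
D → match
E → no match — must start with `c`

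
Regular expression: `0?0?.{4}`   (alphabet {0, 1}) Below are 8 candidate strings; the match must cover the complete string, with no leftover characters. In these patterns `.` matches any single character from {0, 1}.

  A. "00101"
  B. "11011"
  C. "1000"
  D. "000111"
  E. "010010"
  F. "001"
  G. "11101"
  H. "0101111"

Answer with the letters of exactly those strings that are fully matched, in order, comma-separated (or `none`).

A, C, D

A → match
B → no match
C → match
D → match
E → no match
F → no match
G → no match
H → no match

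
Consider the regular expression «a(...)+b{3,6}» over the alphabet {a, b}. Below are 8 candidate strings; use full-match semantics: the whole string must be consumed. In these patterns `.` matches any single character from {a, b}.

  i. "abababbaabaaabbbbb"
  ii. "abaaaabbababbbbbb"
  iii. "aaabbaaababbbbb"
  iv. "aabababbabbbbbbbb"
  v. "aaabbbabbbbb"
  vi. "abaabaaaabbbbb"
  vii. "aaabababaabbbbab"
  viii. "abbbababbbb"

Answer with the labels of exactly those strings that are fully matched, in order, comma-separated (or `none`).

i → match
ii → match
iii → match
iv → match
v → match
vi → match
vii → no match
viii → match

i, ii, iii, iv, v, vi, viii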